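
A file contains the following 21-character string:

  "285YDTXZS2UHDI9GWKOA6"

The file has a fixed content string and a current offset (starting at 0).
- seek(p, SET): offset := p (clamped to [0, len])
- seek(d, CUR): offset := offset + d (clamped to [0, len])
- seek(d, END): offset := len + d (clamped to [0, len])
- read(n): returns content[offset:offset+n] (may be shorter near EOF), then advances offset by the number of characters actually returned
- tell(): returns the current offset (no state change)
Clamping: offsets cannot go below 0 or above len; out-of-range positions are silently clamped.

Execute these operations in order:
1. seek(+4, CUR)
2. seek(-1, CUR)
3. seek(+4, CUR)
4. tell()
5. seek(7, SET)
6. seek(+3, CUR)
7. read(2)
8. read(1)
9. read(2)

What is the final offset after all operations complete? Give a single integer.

Answer: 15

Derivation:
After 1 (seek(+4, CUR)): offset=4
After 2 (seek(-1, CUR)): offset=3
After 3 (seek(+4, CUR)): offset=7
After 4 (tell()): offset=7
After 5 (seek(7, SET)): offset=7
After 6 (seek(+3, CUR)): offset=10
After 7 (read(2)): returned 'UH', offset=12
After 8 (read(1)): returned 'D', offset=13
After 9 (read(2)): returned 'I9', offset=15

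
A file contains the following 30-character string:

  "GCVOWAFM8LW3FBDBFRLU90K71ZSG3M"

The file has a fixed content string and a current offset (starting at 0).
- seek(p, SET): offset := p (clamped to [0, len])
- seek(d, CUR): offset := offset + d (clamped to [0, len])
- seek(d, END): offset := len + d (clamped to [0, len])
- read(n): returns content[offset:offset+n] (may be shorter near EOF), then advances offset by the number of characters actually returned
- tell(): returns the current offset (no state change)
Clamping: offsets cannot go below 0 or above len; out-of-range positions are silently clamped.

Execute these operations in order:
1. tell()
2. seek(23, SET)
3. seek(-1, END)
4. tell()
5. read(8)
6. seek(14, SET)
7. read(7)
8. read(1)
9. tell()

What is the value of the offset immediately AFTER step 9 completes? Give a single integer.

Answer: 22

Derivation:
After 1 (tell()): offset=0
After 2 (seek(23, SET)): offset=23
After 3 (seek(-1, END)): offset=29
After 4 (tell()): offset=29
After 5 (read(8)): returned 'M', offset=30
After 6 (seek(14, SET)): offset=14
After 7 (read(7)): returned 'DBFRLU9', offset=21
After 8 (read(1)): returned '0', offset=22
After 9 (tell()): offset=22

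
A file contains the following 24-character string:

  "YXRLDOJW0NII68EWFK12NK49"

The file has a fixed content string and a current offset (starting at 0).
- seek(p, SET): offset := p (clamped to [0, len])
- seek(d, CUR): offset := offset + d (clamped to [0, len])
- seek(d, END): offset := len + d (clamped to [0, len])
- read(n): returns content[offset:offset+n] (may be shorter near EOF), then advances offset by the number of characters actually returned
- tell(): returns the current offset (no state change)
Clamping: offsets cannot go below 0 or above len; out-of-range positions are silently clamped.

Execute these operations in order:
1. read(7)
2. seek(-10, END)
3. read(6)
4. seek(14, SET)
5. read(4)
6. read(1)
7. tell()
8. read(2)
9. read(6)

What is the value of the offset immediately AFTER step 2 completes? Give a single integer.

After 1 (read(7)): returned 'YXRLDOJ', offset=7
After 2 (seek(-10, END)): offset=14

Answer: 14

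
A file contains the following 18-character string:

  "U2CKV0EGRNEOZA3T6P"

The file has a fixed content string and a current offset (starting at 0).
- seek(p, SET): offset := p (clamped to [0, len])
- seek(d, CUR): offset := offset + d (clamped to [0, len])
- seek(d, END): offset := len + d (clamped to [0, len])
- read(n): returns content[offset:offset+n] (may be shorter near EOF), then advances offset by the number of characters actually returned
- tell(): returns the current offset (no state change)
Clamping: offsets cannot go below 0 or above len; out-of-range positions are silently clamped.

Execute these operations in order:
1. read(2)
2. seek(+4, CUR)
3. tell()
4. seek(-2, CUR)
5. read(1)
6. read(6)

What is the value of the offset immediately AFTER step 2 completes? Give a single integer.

After 1 (read(2)): returned 'U2', offset=2
After 2 (seek(+4, CUR)): offset=6

Answer: 6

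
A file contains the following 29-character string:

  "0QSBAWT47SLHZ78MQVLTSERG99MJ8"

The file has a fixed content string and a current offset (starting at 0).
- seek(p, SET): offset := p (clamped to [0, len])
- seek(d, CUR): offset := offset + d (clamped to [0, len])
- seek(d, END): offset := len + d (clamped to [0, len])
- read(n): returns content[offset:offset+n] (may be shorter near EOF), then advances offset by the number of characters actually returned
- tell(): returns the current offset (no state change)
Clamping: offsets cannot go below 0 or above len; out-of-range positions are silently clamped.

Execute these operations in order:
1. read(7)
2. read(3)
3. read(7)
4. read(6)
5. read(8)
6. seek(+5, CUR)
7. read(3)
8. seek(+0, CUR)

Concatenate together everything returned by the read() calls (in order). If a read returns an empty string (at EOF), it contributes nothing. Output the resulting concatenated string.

Answer: 0QSBAWT47SLHZ78MQVLTSERG99MJ8

Derivation:
After 1 (read(7)): returned '0QSBAWT', offset=7
After 2 (read(3)): returned '47S', offset=10
After 3 (read(7)): returned 'LHZ78MQ', offset=17
After 4 (read(6)): returned 'VLTSER', offset=23
After 5 (read(8)): returned 'G99MJ8', offset=29
After 6 (seek(+5, CUR)): offset=29
After 7 (read(3)): returned '', offset=29
After 8 (seek(+0, CUR)): offset=29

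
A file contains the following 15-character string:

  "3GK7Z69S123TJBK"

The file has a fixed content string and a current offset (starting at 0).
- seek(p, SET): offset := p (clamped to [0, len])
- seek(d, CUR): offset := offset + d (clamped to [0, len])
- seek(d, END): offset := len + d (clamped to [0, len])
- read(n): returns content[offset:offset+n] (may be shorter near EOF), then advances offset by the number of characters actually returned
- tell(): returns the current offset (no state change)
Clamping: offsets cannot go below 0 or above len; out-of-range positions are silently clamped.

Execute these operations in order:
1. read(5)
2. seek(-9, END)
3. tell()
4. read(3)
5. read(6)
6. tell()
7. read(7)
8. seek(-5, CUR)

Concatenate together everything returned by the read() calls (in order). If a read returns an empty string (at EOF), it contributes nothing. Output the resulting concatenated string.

Answer: 3GK7Z9S123TJBK

Derivation:
After 1 (read(5)): returned '3GK7Z', offset=5
After 2 (seek(-9, END)): offset=6
After 3 (tell()): offset=6
After 4 (read(3)): returned '9S1', offset=9
After 5 (read(6)): returned '23TJBK', offset=15
After 6 (tell()): offset=15
After 7 (read(7)): returned '', offset=15
After 8 (seek(-5, CUR)): offset=10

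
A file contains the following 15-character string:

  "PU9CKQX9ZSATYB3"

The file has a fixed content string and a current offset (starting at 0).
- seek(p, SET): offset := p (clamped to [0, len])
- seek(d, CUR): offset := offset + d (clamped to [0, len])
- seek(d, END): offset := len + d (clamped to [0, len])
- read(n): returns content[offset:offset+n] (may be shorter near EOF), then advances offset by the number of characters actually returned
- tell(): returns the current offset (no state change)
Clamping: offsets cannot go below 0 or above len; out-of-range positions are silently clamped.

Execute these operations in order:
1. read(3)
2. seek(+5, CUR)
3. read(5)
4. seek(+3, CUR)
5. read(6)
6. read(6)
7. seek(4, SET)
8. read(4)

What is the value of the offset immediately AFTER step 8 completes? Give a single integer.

Answer: 8

Derivation:
After 1 (read(3)): returned 'PU9', offset=3
After 2 (seek(+5, CUR)): offset=8
After 3 (read(5)): returned 'ZSATY', offset=13
After 4 (seek(+3, CUR)): offset=15
After 5 (read(6)): returned '', offset=15
After 6 (read(6)): returned '', offset=15
After 7 (seek(4, SET)): offset=4
After 8 (read(4)): returned 'KQX9', offset=8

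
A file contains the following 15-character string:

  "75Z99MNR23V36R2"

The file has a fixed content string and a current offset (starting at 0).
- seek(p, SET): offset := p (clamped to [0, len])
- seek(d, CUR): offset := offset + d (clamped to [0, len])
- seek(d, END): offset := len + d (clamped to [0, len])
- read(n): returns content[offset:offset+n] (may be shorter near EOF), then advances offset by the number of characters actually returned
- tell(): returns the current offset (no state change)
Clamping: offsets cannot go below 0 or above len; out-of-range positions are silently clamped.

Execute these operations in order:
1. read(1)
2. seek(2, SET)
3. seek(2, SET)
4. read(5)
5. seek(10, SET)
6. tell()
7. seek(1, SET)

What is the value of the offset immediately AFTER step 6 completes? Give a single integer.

Answer: 10

Derivation:
After 1 (read(1)): returned '7', offset=1
After 2 (seek(2, SET)): offset=2
After 3 (seek(2, SET)): offset=2
After 4 (read(5)): returned 'Z99MN', offset=7
After 5 (seek(10, SET)): offset=10
After 6 (tell()): offset=10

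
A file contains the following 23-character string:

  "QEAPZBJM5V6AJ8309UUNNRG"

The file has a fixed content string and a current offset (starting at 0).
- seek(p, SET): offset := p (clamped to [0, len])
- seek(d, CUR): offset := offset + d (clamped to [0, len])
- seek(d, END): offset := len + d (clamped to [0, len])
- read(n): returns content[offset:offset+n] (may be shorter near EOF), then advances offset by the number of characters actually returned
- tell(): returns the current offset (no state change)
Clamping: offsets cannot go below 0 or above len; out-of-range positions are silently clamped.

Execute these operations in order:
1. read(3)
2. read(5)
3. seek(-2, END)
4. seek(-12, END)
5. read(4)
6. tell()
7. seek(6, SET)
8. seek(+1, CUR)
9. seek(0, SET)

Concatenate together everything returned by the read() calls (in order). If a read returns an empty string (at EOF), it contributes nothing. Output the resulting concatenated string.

After 1 (read(3)): returned 'QEA', offset=3
After 2 (read(5)): returned 'PZBJM', offset=8
After 3 (seek(-2, END)): offset=21
After 4 (seek(-12, END)): offset=11
After 5 (read(4)): returned 'AJ83', offset=15
After 6 (tell()): offset=15
After 7 (seek(6, SET)): offset=6
After 8 (seek(+1, CUR)): offset=7
After 9 (seek(0, SET)): offset=0

Answer: QEAPZBJMAJ83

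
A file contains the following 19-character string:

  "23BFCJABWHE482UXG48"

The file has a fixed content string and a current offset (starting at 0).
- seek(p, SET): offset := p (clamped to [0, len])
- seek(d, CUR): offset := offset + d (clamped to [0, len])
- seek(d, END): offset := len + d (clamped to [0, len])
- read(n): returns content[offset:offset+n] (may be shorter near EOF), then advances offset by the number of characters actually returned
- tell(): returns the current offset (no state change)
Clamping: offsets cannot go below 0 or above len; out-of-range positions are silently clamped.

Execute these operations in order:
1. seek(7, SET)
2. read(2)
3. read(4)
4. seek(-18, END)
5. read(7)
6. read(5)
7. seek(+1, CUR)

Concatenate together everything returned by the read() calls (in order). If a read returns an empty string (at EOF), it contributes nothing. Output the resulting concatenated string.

After 1 (seek(7, SET)): offset=7
After 2 (read(2)): returned 'BW', offset=9
After 3 (read(4)): returned 'HE48', offset=13
After 4 (seek(-18, END)): offset=1
After 5 (read(7)): returned '3BFCJAB', offset=8
After 6 (read(5)): returned 'WHE48', offset=13
After 7 (seek(+1, CUR)): offset=14

Answer: BWHE483BFCJABWHE48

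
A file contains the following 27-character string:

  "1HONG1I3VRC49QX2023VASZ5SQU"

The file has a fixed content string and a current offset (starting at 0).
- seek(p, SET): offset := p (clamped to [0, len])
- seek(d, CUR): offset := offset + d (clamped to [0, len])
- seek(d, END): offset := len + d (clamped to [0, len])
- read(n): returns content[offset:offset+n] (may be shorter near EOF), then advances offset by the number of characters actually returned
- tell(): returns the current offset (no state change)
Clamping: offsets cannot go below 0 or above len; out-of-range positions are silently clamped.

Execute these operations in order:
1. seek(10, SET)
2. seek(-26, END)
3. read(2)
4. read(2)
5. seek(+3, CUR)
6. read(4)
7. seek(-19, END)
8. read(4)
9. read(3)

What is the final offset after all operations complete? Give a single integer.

Answer: 15

Derivation:
After 1 (seek(10, SET)): offset=10
After 2 (seek(-26, END)): offset=1
After 3 (read(2)): returned 'HO', offset=3
After 4 (read(2)): returned 'NG', offset=5
After 5 (seek(+3, CUR)): offset=8
After 6 (read(4)): returned 'VRC4', offset=12
After 7 (seek(-19, END)): offset=8
After 8 (read(4)): returned 'VRC4', offset=12
After 9 (read(3)): returned '9QX', offset=15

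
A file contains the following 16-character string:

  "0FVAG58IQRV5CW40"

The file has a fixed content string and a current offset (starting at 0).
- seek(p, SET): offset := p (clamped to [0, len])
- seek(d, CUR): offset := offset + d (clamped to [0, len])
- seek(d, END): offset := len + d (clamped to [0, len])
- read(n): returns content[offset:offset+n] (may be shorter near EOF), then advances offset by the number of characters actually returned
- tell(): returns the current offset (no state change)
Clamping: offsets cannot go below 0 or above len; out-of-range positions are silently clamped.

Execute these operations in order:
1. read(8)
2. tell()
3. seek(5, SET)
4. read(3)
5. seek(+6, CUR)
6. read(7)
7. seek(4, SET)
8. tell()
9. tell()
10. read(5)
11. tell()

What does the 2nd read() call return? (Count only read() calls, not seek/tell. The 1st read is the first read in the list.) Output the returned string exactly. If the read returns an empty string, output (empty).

Answer: 58I

Derivation:
After 1 (read(8)): returned '0FVAG58I', offset=8
After 2 (tell()): offset=8
After 3 (seek(5, SET)): offset=5
After 4 (read(3)): returned '58I', offset=8
After 5 (seek(+6, CUR)): offset=14
After 6 (read(7)): returned '40', offset=16
After 7 (seek(4, SET)): offset=4
After 8 (tell()): offset=4
After 9 (tell()): offset=4
After 10 (read(5)): returned 'G58IQ', offset=9
After 11 (tell()): offset=9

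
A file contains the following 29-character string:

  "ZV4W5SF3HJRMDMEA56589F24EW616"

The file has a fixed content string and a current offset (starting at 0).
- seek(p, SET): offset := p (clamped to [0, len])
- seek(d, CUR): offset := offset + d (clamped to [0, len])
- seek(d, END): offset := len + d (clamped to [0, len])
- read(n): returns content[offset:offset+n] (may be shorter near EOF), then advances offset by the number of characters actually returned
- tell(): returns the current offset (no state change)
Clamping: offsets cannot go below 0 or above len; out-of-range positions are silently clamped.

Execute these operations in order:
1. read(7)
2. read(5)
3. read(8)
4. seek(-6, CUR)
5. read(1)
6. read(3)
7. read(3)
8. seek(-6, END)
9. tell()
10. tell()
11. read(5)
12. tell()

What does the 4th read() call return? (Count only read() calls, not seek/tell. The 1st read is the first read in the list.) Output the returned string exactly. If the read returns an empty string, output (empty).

Answer: E

Derivation:
After 1 (read(7)): returned 'ZV4W5SF', offset=7
After 2 (read(5)): returned '3HJRM', offset=12
After 3 (read(8)): returned 'DMEA5658', offset=20
After 4 (seek(-6, CUR)): offset=14
After 5 (read(1)): returned 'E', offset=15
After 6 (read(3)): returned 'A56', offset=18
After 7 (read(3)): returned '589', offset=21
After 8 (seek(-6, END)): offset=23
After 9 (tell()): offset=23
After 10 (tell()): offset=23
After 11 (read(5)): returned '4EW61', offset=28
After 12 (tell()): offset=28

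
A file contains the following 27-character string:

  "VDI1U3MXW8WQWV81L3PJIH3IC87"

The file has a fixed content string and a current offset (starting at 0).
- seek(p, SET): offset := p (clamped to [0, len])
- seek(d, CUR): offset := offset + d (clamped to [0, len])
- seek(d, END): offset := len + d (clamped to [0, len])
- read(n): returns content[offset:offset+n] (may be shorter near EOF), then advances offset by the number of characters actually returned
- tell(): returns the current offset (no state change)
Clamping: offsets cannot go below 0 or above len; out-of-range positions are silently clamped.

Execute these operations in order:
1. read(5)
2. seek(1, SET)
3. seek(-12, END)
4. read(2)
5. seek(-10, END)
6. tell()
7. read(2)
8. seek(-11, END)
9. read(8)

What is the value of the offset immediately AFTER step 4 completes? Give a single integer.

Answer: 17

Derivation:
After 1 (read(5)): returned 'VDI1U', offset=5
After 2 (seek(1, SET)): offset=1
After 3 (seek(-12, END)): offset=15
After 4 (read(2)): returned '1L', offset=17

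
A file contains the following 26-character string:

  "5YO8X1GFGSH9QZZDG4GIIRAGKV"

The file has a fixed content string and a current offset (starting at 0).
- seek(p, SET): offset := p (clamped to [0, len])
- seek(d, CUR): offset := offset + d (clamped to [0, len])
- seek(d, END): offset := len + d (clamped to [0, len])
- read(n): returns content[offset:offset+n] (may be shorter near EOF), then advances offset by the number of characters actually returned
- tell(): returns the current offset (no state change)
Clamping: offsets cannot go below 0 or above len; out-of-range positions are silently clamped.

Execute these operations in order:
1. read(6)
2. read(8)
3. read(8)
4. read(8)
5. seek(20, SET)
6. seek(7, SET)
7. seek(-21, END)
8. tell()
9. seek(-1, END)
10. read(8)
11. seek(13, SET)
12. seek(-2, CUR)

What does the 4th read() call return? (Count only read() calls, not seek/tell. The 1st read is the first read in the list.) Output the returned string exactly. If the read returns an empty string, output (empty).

After 1 (read(6)): returned '5YO8X1', offset=6
After 2 (read(8)): returned 'GFGSH9QZ', offset=14
After 3 (read(8)): returned 'ZDG4GIIR', offset=22
After 4 (read(8)): returned 'AGKV', offset=26
After 5 (seek(20, SET)): offset=20
After 6 (seek(7, SET)): offset=7
After 7 (seek(-21, END)): offset=5
After 8 (tell()): offset=5
After 9 (seek(-1, END)): offset=25
After 10 (read(8)): returned 'V', offset=26
After 11 (seek(13, SET)): offset=13
After 12 (seek(-2, CUR)): offset=11

Answer: AGKV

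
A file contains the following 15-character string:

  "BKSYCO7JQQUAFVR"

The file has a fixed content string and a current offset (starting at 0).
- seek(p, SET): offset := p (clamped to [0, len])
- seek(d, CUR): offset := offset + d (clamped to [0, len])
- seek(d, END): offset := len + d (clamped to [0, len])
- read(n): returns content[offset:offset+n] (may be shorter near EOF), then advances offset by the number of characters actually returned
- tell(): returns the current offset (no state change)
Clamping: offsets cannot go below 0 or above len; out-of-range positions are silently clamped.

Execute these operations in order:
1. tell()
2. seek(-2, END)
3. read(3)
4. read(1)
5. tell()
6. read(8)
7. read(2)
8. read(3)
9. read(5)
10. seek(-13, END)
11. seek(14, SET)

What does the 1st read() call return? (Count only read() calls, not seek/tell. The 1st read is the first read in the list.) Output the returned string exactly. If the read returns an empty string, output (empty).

Answer: VR

Derivation:
After 1 (tell()): offset=0
After 2 (seek(-2, END)): offset=13
After 3 (read(3)): returned 'VR', offset=15
After 4 (read(1)): returned '', offset=15
After 5 (tell()): offset=15
After 6 (read(8)): returned '', offset=15
After 7 (read(2)): returned '', offset=15
After 8 (read(3)): returned '', offset=15
After 9 (read(5)): returned '', offset=15
After 10 (seek(-13, END)): offset=2
After 11 (seek(14, SET)): offset=14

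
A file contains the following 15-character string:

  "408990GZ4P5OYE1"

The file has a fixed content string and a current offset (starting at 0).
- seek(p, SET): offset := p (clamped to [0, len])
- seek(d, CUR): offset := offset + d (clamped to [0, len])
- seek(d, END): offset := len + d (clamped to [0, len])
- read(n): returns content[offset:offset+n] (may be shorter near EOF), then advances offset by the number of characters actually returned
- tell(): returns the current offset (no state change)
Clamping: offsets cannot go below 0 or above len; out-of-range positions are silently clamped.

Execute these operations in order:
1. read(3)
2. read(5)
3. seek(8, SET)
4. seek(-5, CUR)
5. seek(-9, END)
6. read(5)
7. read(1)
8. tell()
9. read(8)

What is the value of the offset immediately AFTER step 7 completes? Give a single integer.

After 1 (read(3)): returned '408', offset=3
After 2 (read(5)): returned '990GZ', offset=8
After 3 (seek(8, SET)): offset=8
After 4 (seek(-5, CUR)): offset=3
After 5 (seek(-9, END)): offset=6
After 6 (read(5)): returned 'GZ4P5', offset=11
After 7 (read(1)): returned 'O', offset=12

Answer: 12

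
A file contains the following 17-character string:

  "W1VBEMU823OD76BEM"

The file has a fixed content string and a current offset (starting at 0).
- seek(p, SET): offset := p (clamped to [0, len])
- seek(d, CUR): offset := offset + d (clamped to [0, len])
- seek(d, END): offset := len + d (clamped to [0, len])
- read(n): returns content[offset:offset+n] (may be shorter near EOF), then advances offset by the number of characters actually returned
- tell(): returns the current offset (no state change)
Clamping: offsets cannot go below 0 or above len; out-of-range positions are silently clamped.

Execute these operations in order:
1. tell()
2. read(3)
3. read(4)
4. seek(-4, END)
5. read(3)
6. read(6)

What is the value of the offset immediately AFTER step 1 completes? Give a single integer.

Answer: 0

Derivation:
After 1 (tell()): offset=0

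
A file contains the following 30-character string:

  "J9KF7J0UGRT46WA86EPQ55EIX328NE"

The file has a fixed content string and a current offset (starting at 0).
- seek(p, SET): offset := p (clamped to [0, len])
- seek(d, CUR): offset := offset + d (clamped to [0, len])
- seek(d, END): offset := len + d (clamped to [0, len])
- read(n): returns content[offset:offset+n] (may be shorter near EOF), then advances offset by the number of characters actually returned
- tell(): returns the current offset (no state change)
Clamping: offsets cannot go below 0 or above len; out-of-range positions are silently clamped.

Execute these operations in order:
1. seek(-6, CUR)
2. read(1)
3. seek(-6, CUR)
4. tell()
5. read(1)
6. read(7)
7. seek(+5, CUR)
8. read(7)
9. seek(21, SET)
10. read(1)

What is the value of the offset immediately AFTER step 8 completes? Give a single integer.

Answer: 20

Derivation:
After 1 (seek(-6, CUR)): offset=0
After 2 (read(1)): returned 'J', offset=1
After 3 (seek(-6, CUR)): offset=0
After 4 (tell()): offset=0
After 5 (read(1)): returned 'J', offset=1
After 6 (read(7)): returned '9KF7J0U', offset=8
After 7 (seek(+5, CUR)): offset=13
After 8 (read(7)): returned 'WA86EPQ', offset=20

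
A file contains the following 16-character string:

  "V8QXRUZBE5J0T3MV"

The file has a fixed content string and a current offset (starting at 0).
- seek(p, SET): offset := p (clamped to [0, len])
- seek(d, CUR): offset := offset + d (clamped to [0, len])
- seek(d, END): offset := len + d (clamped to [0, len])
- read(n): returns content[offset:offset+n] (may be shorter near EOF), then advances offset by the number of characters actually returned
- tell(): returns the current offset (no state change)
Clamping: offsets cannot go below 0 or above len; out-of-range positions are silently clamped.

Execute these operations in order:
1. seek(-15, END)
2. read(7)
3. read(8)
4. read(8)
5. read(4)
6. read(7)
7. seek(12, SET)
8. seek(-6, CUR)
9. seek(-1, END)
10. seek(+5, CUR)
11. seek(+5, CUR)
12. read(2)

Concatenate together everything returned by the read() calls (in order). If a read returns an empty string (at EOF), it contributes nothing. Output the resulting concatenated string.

After 1 (seek(-15, END)): offset=1
After 2 (read(7)): returned '8QXRUZB', offset=8
After 3 (read(8)): returned 'E5J0T3MV', offset=16
After 4 (read(8)): returned '', offset=16
After 5 (read(4)): returned '', offset=16
After 6 (read(7)): returned '', offset=16
After 7 (seek(12, SET)): offset=12
After 8 (seek(-6, CUR)): offset=6
After 9 (seek(-1, END)): offset=15
After 10 (seek(+5, CUR)): offset=16
After 11 (seek(+5, CUR)): offset=16
After 12 (read(2)): returned '', offset=16

Answer: 8QXRUZBE5J0T3MV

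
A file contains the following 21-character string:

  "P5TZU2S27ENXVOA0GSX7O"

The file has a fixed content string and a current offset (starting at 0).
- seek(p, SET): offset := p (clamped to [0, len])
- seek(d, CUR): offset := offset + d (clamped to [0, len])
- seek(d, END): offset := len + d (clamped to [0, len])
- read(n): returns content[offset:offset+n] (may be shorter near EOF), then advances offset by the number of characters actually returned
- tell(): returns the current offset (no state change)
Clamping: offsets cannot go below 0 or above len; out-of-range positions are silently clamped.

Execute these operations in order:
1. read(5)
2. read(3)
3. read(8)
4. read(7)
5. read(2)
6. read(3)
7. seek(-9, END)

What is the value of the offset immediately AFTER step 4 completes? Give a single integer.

After 1 (read(5)): returned 'P5TZU', offset=5
After 2 (read(3)): returned '2S2', offset=8
After 3 (read(8)): returned '7ENXVOA0', offset=16
After 4 (read(7)): returned 'GSX7O', offset=21

Answer: 21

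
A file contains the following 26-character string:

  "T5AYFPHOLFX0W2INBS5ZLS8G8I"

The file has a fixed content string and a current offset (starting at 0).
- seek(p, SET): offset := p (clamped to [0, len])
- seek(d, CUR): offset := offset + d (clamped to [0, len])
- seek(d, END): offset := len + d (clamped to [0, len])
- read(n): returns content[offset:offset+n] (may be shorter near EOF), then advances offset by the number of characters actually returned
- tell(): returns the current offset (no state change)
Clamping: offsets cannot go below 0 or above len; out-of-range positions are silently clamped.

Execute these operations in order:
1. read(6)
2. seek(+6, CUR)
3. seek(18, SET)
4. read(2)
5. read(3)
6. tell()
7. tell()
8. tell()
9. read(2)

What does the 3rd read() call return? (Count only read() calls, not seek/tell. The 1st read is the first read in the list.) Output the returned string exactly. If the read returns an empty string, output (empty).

Answer: LS8

Derivation:
After 1 (read(6)): returned 'T5AYFP', offset=6
After 2 (seek(+6, CUR)): offset=12
After 3 (seek(18, SET)): offset=18
After 4 (read(2)): returned '5Z', offset=20
After 5 (read(3)): returned 'LS8', offset=23
After 6 (tell()): offset=23
After 7 (tell()): offset=23
After 8 (tell()): offset=23
After 9 (read(2)): returned 'G8', offset=25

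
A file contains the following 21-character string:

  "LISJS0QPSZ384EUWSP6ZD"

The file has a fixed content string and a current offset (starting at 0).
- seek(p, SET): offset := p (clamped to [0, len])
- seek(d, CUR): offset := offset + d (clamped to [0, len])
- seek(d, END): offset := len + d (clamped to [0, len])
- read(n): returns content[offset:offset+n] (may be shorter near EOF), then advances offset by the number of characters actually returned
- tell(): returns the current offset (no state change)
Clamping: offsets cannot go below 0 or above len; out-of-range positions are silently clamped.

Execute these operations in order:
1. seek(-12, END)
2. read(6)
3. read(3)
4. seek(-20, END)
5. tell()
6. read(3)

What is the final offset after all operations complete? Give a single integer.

After 1 (seek(-12, END)): offset=9
After 2 (read(6)): returned 'Z384EU', offset=15
After 3 (read(3)): returned 'WSP', offset=18
After 4 (seek(-20, END)): offset=1
After 5 (tell()): offset=1
After 6 (read(3)): returned 'ISJ', offset=4

Answer: 4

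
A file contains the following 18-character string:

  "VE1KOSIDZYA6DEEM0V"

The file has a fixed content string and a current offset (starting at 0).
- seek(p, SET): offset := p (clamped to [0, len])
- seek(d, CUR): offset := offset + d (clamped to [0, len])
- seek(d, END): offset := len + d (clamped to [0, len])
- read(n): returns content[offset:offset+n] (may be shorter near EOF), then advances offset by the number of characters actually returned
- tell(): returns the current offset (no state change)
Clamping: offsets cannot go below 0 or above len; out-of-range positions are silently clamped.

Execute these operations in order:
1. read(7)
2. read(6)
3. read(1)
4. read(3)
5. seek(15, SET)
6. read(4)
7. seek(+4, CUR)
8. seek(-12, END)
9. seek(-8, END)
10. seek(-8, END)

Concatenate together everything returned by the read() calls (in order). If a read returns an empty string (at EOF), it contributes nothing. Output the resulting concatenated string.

Answer: VE1KOSIDZYA6DEEM0M0V

Derivation:
After 1 (read(7)): returned 'VE1KOSI', offset=7
After 2 (read(6)): returned 'DZYA6D', offset=13
After 3 (read(1)): returned 'E', offset=14
After 4 (read(3)): returned 'EM0', offset=17
After 5 (seek(15, SET)): offset=15
After 6 (read(4)): returned 'M0V', offset=18
After 7 (seek(+4, CUR)): offset=18
After 8 (seek(-12, END)): offset=6
After 9 (seek(-8, END)): offset=10
After 10 (seek(-8, END)): offset=10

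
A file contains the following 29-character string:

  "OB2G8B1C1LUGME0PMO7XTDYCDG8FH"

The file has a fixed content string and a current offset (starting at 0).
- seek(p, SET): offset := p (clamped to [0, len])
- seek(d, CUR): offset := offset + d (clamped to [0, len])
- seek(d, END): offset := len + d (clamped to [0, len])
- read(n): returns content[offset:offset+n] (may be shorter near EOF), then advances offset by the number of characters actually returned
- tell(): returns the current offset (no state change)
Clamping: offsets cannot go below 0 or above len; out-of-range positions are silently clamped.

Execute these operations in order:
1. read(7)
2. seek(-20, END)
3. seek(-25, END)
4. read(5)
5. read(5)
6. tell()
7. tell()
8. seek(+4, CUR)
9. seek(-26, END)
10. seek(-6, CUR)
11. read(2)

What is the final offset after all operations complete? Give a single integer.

Answer: 2

Derivation:
After 1 (read(7)): returned 'OB2G8B1', offset=7
After 2 (seek(-20, END)): offset=9
After 3 (seek(-25, END)): offset=4
After 4 (read(5)): returned '8B1C1', offset=9
After 5 (read(5)): returned 'LUGME', offset=14
After 6 (tell()): offset=14
After 7 (tell()): offset=14
After 8 (seek(+4, CUR)): offset=18
After 9 (seek(-26, END)): offset=3
After 10 (seek(-6, CUR)): offset=0
After 11 (read(2)): returned 'OB', offset=2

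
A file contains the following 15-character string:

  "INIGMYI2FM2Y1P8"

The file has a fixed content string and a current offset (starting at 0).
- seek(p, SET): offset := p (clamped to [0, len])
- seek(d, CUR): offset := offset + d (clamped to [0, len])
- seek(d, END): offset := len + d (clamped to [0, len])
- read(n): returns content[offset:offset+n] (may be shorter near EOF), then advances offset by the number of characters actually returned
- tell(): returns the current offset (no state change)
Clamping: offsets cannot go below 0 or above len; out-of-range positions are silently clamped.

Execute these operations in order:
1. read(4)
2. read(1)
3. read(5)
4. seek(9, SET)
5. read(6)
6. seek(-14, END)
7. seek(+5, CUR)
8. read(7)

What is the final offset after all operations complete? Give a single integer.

After 1 (read(4)): returned 'INIG', offset=4
After 2 (read(1)): returned 'M', offset=5
After 3 (read(5)): returned 'YI2FM', offset=10
After 4 (seek(9, SET)): offset=9
After 5 (read(6)): returned 'M2Y1P8', offset=15
After 6 (seek(-14, END)): offset=1
After 7 (seek(+5, CUR)): offset=6
After 8 (read(7)): returned 'I2FM2Y1', offset=13

Answer: 13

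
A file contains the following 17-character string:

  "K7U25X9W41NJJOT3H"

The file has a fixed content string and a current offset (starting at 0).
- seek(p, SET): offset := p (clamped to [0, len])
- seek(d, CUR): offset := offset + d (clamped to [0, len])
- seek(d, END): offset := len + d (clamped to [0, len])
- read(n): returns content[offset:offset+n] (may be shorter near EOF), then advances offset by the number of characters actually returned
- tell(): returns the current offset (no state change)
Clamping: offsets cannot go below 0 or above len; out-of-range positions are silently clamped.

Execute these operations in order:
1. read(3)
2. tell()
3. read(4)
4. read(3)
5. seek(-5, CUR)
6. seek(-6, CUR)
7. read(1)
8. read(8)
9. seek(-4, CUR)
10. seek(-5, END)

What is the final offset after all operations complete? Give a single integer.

Answer: 12

Derivation:
After 1 (read(3)): returned 'K7U', offset=3
After 2 (tell()): offset=3
After 3 (read(4)): returned '25X9', offset=7
After 4 (read(3)): returned 'W41', offset=10
After 5 (seek(-5, CUR)): offset=5
After 6 (seek(-6, CUR)): offset=0
After 7 (read(1)): returned 'K', offset=1
After 8 (read(8)): returned '7U25X9W4', offset=9
After 9 (seek(-4, CUR)): offset=5
After 10 (seek(-5, END)): offset=12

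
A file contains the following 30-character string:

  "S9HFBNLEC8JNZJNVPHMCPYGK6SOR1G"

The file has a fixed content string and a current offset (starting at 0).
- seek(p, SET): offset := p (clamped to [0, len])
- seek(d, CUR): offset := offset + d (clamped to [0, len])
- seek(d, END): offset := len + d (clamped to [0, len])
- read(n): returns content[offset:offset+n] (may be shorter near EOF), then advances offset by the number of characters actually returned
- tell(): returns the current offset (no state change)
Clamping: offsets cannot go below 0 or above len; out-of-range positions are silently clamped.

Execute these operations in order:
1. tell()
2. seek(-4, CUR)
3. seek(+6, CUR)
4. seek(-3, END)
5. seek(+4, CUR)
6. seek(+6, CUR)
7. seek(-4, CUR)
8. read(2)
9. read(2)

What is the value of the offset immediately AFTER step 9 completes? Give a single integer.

Answer: 30

Derivation:
After 1 (tell()): offset=0
After 2 (seek(-4, CUR)): offset=0
After 3 (seek(+6, CUR)): offset=6
After 4 (seek(-3, END)): offset=27
After 5 (seek(+4, CUR)): offset=30
After 6 (seek(+6, CUR)): offset=30
After 7 (seek(-4, CUR)): offset=26
After 8 (read(2)): returned 'OR', offset=28
After 9 (read(2)): returned '1G', offset=30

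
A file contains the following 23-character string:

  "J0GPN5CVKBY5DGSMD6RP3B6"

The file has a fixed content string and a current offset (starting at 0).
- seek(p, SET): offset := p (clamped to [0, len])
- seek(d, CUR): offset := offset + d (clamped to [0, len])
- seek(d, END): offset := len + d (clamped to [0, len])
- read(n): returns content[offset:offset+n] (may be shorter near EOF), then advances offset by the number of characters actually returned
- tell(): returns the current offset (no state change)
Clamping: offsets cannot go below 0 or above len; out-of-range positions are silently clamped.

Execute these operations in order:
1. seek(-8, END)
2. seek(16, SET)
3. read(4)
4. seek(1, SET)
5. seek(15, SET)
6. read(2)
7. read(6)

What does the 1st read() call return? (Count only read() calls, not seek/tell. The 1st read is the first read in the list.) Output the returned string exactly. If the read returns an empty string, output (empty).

After 1 (seek(-8, END)): offset=15
After 2 (seek(16, SET)): offset=16
After 3 (read(4)): returned 'D6RP', offset=20
After 4 (seek(1, SET)): offset=1
After 5 (seek(15, SET)): offset=15
After 6 (read(2)): returned 'MD', offset=17
After 7 (read(6)): returned '6RP3B6', offset=23

Answer: D6RP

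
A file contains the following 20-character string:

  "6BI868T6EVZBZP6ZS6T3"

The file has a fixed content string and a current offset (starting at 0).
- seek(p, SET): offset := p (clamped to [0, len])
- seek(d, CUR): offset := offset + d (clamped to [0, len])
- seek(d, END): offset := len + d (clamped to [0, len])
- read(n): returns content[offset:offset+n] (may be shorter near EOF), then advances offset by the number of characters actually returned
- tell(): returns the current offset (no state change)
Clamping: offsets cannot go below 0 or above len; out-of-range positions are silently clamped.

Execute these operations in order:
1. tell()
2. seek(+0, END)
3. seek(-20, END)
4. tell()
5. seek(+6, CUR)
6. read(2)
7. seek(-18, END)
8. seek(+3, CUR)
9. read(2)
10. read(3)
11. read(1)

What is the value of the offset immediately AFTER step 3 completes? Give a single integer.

Answer: 0

Derivation:
After 1 (tell()): offset=0
After 2 (seek(+0, END)): offset=20
After 3 (seek(-20, END)): offset=0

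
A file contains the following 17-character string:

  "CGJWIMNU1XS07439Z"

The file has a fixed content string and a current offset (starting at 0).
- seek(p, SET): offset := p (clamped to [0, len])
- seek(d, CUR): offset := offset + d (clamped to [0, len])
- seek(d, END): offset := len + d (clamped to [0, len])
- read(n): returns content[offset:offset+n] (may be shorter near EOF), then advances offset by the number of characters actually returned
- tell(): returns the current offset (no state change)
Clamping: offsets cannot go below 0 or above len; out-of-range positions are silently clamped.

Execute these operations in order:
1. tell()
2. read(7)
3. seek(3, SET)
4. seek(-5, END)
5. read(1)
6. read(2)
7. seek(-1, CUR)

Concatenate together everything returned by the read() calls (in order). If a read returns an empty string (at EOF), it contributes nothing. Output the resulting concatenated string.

Answer: CGJWIMN743

Derivation:
After 1 (tell()): offset=0
After 2 (read(7)): returned 'CGJWIMN', offset=7
After 3 (seek(3, SET)): offset=3
After 4 (seek(-5, END)): offset=12
After 5 (read(1)): returned '7', offset=13
After 6 (read(2)): returned '43', offset=15
After 7 (seek(-1, CUR)): offset=14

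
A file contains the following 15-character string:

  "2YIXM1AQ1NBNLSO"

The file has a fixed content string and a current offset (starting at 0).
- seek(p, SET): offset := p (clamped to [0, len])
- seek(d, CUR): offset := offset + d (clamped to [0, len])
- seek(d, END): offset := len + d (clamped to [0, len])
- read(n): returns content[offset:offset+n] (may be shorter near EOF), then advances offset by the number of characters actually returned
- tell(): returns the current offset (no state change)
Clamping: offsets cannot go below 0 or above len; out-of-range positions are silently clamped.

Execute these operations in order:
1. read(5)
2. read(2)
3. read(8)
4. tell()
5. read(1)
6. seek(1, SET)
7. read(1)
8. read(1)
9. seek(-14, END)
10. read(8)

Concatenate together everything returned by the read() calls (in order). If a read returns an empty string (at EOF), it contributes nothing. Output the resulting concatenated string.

After 1 (read(5)): returned '2YIXM', offset=5
After 2 (read(2)): returned '1A', offset=7
After 3 (read(8)): returned 'Q1NBNLSO', offset=15
After 4 (tell()): offset=15
After 5 (read(1)): returned '', offset=15
After 6 (seek(1, SET)): offset=1
After 7 (read(1)): returned 'Y', offset=2
After 8 (read(1)): returned 'I', offset=3
After 9 (seek(-14, END)): offset=1
After 10 (read(8)): returned 'YIXM1AQ1', offset=9

Answer: 2YIXM1AQ1NBNLSOYIYIXM1AQ1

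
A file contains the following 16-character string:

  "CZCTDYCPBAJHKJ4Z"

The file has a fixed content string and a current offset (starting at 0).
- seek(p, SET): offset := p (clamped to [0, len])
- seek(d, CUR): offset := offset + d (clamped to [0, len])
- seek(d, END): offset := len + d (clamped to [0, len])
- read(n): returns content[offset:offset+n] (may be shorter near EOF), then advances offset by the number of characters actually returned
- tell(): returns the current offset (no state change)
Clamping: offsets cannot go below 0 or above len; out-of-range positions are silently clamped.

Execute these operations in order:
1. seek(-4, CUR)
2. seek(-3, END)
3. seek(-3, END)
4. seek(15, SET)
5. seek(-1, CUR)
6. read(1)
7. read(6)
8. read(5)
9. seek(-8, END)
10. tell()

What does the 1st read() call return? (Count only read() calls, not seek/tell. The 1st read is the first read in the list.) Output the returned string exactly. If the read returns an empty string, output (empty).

Answer: 4

Derivation:
After 1 (seek(-4, CUR)): offset=0
After 2 (seek(-3, END)): offset=13
After 3 (seek(-3, END)): offset=13
After 4 (seek(15, SET)): offset=15
After 5 (seek(-1, CUR)): offset=14
After 6 (read(1)): returned '4', offset=15
After 7 (read(6)): returned 'Z', offset=16
After 8 (read(5)): returned '', offset=16
After 9 (seek(-8, END)): offset=8
After 10 (tell()): offset=8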